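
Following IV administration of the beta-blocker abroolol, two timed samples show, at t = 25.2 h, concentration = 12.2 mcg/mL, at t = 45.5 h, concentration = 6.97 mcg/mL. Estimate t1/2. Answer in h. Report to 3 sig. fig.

k = ln(C₁/C₂) / (t₂ − t₁) = ln(12.2/6.97) / (45.5 − 25.2)
  = 0.5598 / 20.30 = 0.02758 h⁻¹
t½ = ln2 / k = 0.693147 / 0.02758 = 25.13 h

25.1 h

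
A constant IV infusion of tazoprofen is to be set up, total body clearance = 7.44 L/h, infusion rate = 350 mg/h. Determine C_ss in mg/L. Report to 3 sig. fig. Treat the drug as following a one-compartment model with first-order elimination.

47.0 mg/L

At steady state Css = R₀ / CL = 350 / 7.440 = 47.04 mg/L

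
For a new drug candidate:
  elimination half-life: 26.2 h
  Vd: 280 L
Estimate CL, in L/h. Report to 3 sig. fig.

7.41 L/h

k = ln2 / t½ = 0.693147 / 26.2 = 0.02646 h⁻¹
CL = k × Vd = 0.02646 × 280 = 7.409 L/h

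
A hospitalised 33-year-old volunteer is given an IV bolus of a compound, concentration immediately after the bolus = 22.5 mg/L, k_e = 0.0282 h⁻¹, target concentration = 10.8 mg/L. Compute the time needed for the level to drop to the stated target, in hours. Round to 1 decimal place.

t = ln(C₀ / C) / k = ln(22.50 / 10.8) / 0.02820
  = ln(2.083) / 0.02820 = 0.7338 / 0.02820 = 26.02 h

26.0 h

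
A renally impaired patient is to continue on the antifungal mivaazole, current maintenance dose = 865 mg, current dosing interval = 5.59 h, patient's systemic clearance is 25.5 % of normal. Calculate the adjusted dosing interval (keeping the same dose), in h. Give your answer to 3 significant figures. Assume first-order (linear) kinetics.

To keep the same average steady-state level, dosing rate must scale with clearance.
CL ratio = 25.5 / 100 = 0.2550
New interval (same dose) = 5.59 / 0.2550 = 21.92 h

21.9 h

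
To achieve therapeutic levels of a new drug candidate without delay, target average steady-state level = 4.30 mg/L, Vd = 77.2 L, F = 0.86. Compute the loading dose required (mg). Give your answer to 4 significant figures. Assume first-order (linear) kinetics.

386.0 mg

LD = Css × Vd / F = 4.30 × 77.2 / 0.86 = 386.0 mg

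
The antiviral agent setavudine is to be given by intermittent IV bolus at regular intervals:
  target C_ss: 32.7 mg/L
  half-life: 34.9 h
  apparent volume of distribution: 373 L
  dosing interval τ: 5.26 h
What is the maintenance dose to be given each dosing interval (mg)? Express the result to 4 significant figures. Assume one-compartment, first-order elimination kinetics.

1274 mg

k = ln2 / t½ = 0.693147 / 34.9 = 0.01986 h⁻¹
CL = k × Vd = 0.01986 × 373 = 7.408 L/h
At steady state, Dose/τ = Css × CL.
Dose = Css × CL × τ = 32.7 × 7.408 × 5.26 = 1274 mg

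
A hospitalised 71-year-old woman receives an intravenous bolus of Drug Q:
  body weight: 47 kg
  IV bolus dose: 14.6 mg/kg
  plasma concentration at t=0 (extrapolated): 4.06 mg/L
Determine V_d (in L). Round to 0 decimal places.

169 L

Dose = 14.6 × 47 = 686.2 mg
Vd = Dose / C₀ = 686.2 / 4.06 = 169.0 L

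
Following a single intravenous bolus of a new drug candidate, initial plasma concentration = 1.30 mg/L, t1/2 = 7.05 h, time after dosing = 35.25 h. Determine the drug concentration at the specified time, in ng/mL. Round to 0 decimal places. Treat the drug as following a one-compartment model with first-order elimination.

41 ng/mL

k = ln2 / t½ = 0.693147 / 7.05 = 0.09832 h⁻¹
t / t½ = 35.25 / 7.05 = 5 half-lives
C = C₀ × (1/2)^5 = 1.300 × 0.03125 = 0.04063 mg/L
Convert: 0.04063 mg/L × 1000 = 40.63 ng/mL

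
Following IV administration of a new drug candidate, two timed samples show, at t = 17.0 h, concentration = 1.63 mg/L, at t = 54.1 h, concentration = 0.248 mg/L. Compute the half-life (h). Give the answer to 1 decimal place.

13.7 h

k = ln(C₁/C₂) / (t₂ − t₁) = ln(1.63/0.248) / (54.1 − 17.0)
  = 1.883 / 37.10 = 0.05075 h⁻¹
t½ = ln2 / k = 0.693147 / 0.05075 = 13.66 h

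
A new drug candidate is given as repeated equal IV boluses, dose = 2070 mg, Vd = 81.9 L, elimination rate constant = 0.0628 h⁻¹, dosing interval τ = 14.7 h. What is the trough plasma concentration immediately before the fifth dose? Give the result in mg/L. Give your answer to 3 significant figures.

16.2 mg/L

C₀ per dose = Dose / Vd = 2070 / 81.9 = 25.27 mg/L
Fraction remaining after one interval: r = e^(−kτ) = e^(−0.06280 × 14.7) = 0.3973
Before dose 5, 4 doses have been given (aged 1τ, 2τ, 3τ, 4τ).
C_trough = C₀ × (r + r² + … + r^4) = C₀ × r(1−r^4)/(1−r)
        = 25.27 × 0.3973 × (1 − 0.02492) / (1 − 0.3973) = 16.24 mg/L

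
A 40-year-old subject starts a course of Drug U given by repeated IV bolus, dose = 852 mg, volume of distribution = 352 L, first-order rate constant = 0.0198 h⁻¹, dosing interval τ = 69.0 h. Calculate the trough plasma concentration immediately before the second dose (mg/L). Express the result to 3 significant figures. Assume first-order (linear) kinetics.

C₀ per dose = Dose / Vd = 852 / 352 = 2.420 mg/L
Fraction remaining after one interval: r = e^(−kτ) = e^(−0.01980 × 69.0) = 0.2551
Before dose 2, 1 dose has been given (aged 1τ).
C_trough = C₀ × r = 2.420 × 0.2551 = 0.6173 mg/L

0.617 mg/L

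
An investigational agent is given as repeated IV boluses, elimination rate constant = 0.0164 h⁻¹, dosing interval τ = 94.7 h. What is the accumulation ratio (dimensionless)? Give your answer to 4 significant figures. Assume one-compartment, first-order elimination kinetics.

1.268

e^(−kτ) = e^(−0.01640 × 94.7) = 0.2116
Accumulation ratio R = 1 / (1 − e^(−kτ)) = 1 / (1 − 0.2116) = 1.268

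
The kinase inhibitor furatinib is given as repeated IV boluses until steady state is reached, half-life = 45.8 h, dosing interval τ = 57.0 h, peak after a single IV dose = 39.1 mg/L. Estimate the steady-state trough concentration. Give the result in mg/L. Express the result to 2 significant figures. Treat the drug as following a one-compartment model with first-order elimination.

k = ln2 / t½ = 0.693147 / 45.8 = 0.01513 h⁻¹
e^(−kτ) = e^(−0.01513 × 57.0) = 0.4221
Accumulation ratio R = 1 / (1 − e^(−kτ)) = 1 / (1 − 0.4221) = 1.730
Steady-state trough = C₀ × R × e^(−kτ) = 39.1 × 1.730 × 0.4221 = 28.55 mg/L

29 mg/L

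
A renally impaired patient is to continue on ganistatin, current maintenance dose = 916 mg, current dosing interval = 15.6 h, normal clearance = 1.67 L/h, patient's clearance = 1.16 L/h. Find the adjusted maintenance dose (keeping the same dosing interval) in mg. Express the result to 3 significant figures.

To keep the same average steady-state level, dosing rate must scale with clearance.
CL ratio = 1.16 / 1.67 = 0.6946
New dose (same interval) = 916 × 0.6946 = 636.3 mg

636 mg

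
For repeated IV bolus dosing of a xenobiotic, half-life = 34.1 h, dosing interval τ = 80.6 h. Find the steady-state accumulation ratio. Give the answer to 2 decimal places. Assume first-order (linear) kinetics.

1.24

k = ln2 / t½ = 0.693147 / 34.1 = 0.02033 h⁻¹
e^(−kτ) = e^(−0.02033 × 80.6) = 0.1943
Accumulation ratio R = 1 / (1 − e^(−kτ)) = 1 / (1 − 0.1943) = 1.241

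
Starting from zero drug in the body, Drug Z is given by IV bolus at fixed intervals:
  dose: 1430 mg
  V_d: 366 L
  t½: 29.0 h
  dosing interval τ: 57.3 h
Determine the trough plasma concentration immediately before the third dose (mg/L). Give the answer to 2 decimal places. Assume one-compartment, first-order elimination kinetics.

1.25 mg/L

C₀ per dose = Dose / Vd = 1430 / 366 = 3.907 mg/L
k = ln2 / t½ = 0.693147 / 29.0 = 0.02390 h⁻¹
Fraction remaining after one interval: r = e^(−kτ) = e^(−0.02390 × 57.3) = 0.2542
Before dose 3, 2 doses have been given (aged 1τ, 2τ).
C_trough = C₀ × (r + r²) = 3.907 × (0.2542 + 0.06462) = 1.246 mg/L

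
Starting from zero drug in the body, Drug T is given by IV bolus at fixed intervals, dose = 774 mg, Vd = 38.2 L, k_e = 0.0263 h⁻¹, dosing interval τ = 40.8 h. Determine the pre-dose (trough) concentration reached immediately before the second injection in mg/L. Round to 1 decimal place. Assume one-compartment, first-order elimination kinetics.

6.9 mg/L

C₀ per dose = Dose / Vd = 774 / 38.2 = 20.26 mg/L
Fraction remaining after one interval: r = e^(−kτ) = e^(−0.02630 × 40.8) = 0.3420
Before dose 2, 1 dose has been given (aged 1τ).
C_trough = C₀ × r = 20.26 × 0.3420 = 6.929 mg/L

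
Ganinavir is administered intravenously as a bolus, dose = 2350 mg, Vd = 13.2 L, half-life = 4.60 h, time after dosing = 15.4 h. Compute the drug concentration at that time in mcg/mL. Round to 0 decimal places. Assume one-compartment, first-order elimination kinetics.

17 mcg/mL

C₀ = Dose / Vd = 2350 / 13.2 = 178.0 mg/L
k = ln2 / t½ = 0.693147 / 4.60 = 0.1507 h⁻¹
C = C₀ · e^(−k·t) = 178.0 × e^(−0.1507 × 15.4)
  = 178.0 × 0.09820 = 17.48 mg/L
(17.48 mg/L = 17.48 mcg/mL)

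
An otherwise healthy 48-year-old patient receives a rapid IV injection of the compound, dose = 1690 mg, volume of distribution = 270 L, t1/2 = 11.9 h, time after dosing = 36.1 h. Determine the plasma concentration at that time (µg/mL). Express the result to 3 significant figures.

0.764 µg/mL

C₀ = Dose / Vd = 1690 / 270 = 6.259 mg/L
k = ln2 / t½ = 0.693147 / 11.9 = 0.05825 h⁻¹
C = C₀ · e^(−k·t) = 6.259 × e^(−0.05825 × 36.1)
  = 6.259 × 0.1221 = 0.7642 mg/L
(0.7642 mg/L = 0.7642 µg/mL)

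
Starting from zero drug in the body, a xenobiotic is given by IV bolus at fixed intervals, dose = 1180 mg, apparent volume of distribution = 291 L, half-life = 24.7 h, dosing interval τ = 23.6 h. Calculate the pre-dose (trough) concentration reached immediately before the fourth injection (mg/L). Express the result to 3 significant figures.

3.73 mg/L

C₀ per dose = Dose / Vd = 1180 / 291 = 4.055 mg/L
k = ln2 / t½ = 0.693147 / 24.7 = 0.02806 h⁻¹
Fraction remaining after one interval: r = e^(−kτ) = e^(−0.02806 × 23.6) = 0.5157
Before dose 4, 3 doses have been given (aged 1τ, 2τ, 3τ).
C_trough = C₀ × (r + r² + … + r^3) = C₀ × r(1−r^3)/(1−r)
        = 4.055 × 0.5157 × (1 − 0.1371) / (1 − 0.5157) = 3.726 mg/L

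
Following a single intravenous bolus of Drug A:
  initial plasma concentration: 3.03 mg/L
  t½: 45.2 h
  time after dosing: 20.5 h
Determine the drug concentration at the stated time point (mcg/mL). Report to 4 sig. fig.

k = ln2 / t½ = 0.693147 / 45.2 = 0.01534 h⁻¹
C = C₀ · e^(−k·t) = 3.030 × e^(−0.01534 × 20.5)
  = 3.030 × 0.7302 = 2.213 mg/L
(2.213 mg/L = 2.213 mcg/mL)

2.213 mcg/mL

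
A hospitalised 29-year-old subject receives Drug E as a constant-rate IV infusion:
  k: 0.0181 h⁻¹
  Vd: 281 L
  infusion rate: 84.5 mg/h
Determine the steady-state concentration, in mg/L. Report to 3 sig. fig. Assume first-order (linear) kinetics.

CL = k × Vd = 0.01810 × 281 = 5.086 L/h
At steady state Css = R₀ / CL = 84.5 / 5.086 = 16.61 mg/L

16.6 mg/L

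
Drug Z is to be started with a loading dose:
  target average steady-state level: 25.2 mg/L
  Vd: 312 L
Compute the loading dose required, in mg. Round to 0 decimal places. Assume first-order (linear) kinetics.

7862 mg

LD = Css × Vd = 25.2 × 312 = 7862 mg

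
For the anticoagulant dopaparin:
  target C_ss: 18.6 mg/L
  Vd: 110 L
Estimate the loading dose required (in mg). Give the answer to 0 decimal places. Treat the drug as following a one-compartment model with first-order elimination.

LD = Css × Vd = 18.6 × 110 = 2046 mg

2046 mg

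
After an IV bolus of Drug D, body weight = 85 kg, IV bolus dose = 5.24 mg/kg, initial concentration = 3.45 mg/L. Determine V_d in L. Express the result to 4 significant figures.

Dose = 5.24 × 85 = 445.4 mg
Vd = Dose / C₀ = 445.4 / 3.45 = 129.1 L

129.1 L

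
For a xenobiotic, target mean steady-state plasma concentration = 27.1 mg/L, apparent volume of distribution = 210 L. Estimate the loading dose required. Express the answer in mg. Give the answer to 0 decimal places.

5691 mg

LD = Css × Vd = 27.1 × 210 = 5691 mg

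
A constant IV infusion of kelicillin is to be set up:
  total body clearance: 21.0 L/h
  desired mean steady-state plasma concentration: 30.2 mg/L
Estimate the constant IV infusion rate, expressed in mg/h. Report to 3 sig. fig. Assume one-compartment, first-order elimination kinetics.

634 mg/h

At steady state, infusion rate R₀ = Css × CL = 30.2 × 21.00 = 634.2 mg/h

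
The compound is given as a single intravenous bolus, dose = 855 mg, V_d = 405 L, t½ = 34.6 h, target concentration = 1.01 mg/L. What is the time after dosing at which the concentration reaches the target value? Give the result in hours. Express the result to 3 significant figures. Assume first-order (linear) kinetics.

C₀ = Dose / Vd = 855.0 / 405 = 2.111 mg/L
k = ln2 / t½ = 0.693147 / 34.6 = 0.02003 h⁻¹
t = ln(C₀ / C) / k = ln(2.111 / 1.01) / 0.02003
  = ln(2.090) / 0.02003 = 0.7372 / 0.02003 = 36.80 h

36.8 h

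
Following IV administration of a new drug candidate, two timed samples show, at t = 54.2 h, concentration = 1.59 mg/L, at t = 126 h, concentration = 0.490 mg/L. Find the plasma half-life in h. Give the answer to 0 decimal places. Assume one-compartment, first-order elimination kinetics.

42 h

k = ln(C₁/C₂) / (t₂ − t₁) = ln(1.59/0.490) / (126 − 54.2)
  = 1.177 / 71.80 = 0.01639 h⁻¹
t½ = ln2 / k = 0.693147 / 0.01639 = 42.29 h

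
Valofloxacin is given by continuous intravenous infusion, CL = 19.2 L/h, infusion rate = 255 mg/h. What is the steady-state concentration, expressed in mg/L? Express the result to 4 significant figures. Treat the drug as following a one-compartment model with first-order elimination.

At steady state Css = R₀ / CL = 255 / 19.20 = 13.28 mg/L

13.28 mg/L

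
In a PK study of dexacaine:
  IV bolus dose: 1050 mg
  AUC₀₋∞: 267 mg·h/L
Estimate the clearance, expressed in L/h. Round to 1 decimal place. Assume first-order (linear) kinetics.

CL = Dose / AUC = 1050 / 267 = 3.933 L/h

3.9 L/h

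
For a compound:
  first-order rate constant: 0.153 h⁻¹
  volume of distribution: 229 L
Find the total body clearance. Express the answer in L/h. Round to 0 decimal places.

35 L/h

CL = k × Vd = 0.153 × 229 = 35.04 L/h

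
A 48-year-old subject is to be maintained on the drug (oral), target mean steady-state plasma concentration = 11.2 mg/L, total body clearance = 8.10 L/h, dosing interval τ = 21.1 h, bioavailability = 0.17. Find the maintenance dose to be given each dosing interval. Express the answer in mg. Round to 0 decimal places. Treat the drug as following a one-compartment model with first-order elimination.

At steady state, F × (Dose/τ) = Css × CL.
Dose = Css × CL × τ / F = 11.2 × 8.100 × 21.1 / 0.17 = 11260 mg

11260 mg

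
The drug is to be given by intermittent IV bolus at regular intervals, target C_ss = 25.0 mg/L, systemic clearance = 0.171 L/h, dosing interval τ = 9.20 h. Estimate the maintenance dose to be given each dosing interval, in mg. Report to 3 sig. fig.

At steady state, Dose/τ = Css × CL.
Dose = Css × CL × τ = 25.0 × 0.1710 × 9.20 = 39.33 mg

39.3 mg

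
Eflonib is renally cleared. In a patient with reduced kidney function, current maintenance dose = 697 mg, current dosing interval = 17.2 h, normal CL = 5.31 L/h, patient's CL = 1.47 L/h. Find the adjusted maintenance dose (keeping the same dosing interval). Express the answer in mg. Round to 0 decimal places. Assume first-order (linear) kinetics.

To keep the same average steady-state level, dosing rate must scale with clearance.
CL ratio = 1.47 / 5.31 = 0.2768
New dose (same interval) = 697 × 0.2768 = 192.9 mg

193 mg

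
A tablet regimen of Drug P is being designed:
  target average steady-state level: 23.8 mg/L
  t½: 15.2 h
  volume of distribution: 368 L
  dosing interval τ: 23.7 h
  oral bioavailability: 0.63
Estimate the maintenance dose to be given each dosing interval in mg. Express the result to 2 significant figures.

15000 mg

k = ln2 / t½ = 0.693147 / 15.2 = 0.04560 h⁻¹
CL = k × Vd = 0.04560 × 368 = 16.78 L/h
At steady state, F × (Dose/τ) = Css × CL.
Dose = Css × CL × τ / F = 23.8 × 16.78 × 23.7 / 0.63 = 15020 mg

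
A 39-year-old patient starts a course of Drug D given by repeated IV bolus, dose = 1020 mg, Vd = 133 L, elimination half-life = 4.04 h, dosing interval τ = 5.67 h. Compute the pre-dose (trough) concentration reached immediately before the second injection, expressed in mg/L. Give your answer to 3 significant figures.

C₀ per dose = Dose / Vd = 1020 / 133 = 7.669 mg/L
k = ln2 / t½ = 0.693147 / 4.04 = 0.1716 h⁻¹
Fraction remaining after one interval: r = e^(−kτ) = e^(−0.1716 × 5.67) = 0.3780
Before dose 2, 1 dose has been given (aged 1τ).
C_trough = C₀ × r = 7.669 × 0.3780 = 2.899 mg/L

2.90 mg/L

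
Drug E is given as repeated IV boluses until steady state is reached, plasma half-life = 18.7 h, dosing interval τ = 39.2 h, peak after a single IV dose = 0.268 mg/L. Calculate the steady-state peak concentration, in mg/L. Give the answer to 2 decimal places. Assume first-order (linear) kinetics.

k = ln2 / t½ = 0.693147 / 18.7 = 0.03707 h⁻¹
e^(−kτ) = e^(−0.03707 × 39.2) = 0.2338
Accumulation ratio R = 1 / (1 − e^(−kτ)) = 1 / (1 − 0.2338) = 1.305
Steady-state peak = C₀ × R = 0.268 × 1.305 = 0.3497 mg/L

0.35 mg/L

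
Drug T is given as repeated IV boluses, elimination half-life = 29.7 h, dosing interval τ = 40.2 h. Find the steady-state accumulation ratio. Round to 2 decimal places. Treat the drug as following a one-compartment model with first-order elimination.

1.64

k = ln2 / t½ = 0.693147 / 29.7 = 0.02334 h⁻¹
e^(−kτ) = e^(−0.02334 × 40.2) = 0.3913
Accumulation ratio R = 1 / (1 − e^(−kτ)) = 1 / (1 − 0.3913) = 1.643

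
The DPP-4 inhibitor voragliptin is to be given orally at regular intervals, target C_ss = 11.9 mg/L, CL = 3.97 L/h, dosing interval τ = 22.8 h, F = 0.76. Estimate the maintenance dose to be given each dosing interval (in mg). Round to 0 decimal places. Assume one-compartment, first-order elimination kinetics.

At steady state, F × (Dose/τ) = Css × CL.
Dose = Css × CL × τ / F = 11.9 × 3.970 × 22.8 / 0.76 = 1417 mg

1417 mg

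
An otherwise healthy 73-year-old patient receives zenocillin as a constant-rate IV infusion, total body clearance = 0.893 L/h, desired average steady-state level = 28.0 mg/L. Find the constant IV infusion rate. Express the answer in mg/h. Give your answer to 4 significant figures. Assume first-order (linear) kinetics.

25.00 mg/h

At steady state, infusion rate R₀ = Css × CL = 28.0 × 0.8930 = 25.00 mg/h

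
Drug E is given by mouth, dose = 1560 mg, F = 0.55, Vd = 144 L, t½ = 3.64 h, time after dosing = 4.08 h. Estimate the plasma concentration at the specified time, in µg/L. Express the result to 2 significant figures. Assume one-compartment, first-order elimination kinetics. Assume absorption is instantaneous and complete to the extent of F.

Amount reaching circulation = F × Dose = 0.55 × 1560 = 858.0 mg
C₀ = F·Dose / Vd = 858.0 / 144 = 5.958 mg/L
k = ln2 / t½ = 0.693147 / 3.64 = 0.1904 h⁻¹
C = C₀ · e^(−k·t) = 5.958 × e^(−0.1904 × 4.08)
  = 5.958 × 0.4599 = 2.740 mg/L
Convert: 2.740 mg/L × 1000 = 2740 µg/L

2700 µg/L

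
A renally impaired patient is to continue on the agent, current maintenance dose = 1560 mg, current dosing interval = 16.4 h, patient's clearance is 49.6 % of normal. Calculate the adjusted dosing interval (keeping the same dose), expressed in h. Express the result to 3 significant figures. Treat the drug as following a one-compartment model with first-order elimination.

33.1 h

To keep the same average steady-state level, dosing rate must scale with clearance.
CL ratio = 49.6 / 100 = 0.4960
New interval (same dose) = 16.4 / 0.4960 = 33.06 h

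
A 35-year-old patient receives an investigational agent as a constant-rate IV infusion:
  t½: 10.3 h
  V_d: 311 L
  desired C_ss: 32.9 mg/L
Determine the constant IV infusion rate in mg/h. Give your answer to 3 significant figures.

k = ln2 / t½ = 0.693147 / 10.3 = 0.06730 h⁻¹
CL = k × Vd = 0.06730 × 311 = 20.93 L/h
At steady state, infusion rate R₀ = Css × CL = 32.9 × 20.93 = 688.6 mg/h

689 mg/h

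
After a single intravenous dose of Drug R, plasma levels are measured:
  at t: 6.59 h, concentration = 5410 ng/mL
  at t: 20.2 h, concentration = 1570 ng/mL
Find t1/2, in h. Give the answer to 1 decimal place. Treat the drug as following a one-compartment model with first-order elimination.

k = ln(C₁/C₂) / (t₂ − t₁) = ln(5410/1570) / (20.2 − 6.59)
  = 1.237 / 13.61 = 0.09089 h⁻¹
t½ = ln2 / k = 0.693147 / 0.09089 = 7.626 h

7.6 h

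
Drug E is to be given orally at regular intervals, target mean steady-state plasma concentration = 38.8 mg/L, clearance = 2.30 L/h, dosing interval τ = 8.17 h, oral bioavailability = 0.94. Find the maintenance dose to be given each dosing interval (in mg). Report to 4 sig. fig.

775.6 mg

At steady state, F × (Dose/τ) = Css × CL.
Dose = Css × CL × τ / F = 38.8 × 2.300 × 8.17 / 0.94 = 775.6 mg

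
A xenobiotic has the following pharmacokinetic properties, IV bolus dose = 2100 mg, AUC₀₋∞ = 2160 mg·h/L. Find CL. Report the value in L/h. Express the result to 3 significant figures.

0.972 L/h

CL = Dose / AUC = 2100 / 2160 = 0.9722 L/h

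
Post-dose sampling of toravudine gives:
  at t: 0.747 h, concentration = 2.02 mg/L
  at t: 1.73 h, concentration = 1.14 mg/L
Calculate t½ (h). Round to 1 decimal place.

k = ln(C₁/C₂) / (t₂ − t₁) = ln(2.02/1.14) / (1.73 − 0.747)
  = 0.5721 / 0.9830 = 0.5820 h⁻¹
t½ = ln2 / k = 0.693147 / 0.5820 = 1.191 h

1.2 h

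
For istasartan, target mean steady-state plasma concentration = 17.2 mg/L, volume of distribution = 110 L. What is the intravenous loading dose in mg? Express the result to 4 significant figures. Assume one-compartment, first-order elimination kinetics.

LD = Css × Vd = 17.2 × 110 = 1892 mg

1892 mg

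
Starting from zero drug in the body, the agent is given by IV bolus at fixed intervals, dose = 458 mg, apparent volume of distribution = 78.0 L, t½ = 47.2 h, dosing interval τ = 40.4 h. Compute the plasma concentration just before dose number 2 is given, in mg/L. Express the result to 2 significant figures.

3.2 mg/L

C₀ per dose = Dose / Vd = 458 / 78.0 = 5.872 mg/L
k = ln2 / t½ = 0.693147 / 47.2 = 0.01469 h⁻¹
Fraction remaining after one interval: r = e^(−kτ) = e^(−0.01469 × 40.4) = 0.5524
Before dose 2, 1 dose has been given (aged 1τ).
C_trough = C₀ × r = 5.872 × 0.5524 = 3.244 mg/L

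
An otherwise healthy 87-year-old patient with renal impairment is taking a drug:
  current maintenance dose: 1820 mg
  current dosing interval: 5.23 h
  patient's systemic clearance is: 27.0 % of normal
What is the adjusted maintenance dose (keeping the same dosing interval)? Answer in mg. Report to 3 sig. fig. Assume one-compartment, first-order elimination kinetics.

491 mg

To keep the same average steady-state level, dosing rate must scale with clearance.
CL ratio = 27.0 / 100 = 0.2700
New dose (same interval) = 1820 × 0.2700 = 491.4 mg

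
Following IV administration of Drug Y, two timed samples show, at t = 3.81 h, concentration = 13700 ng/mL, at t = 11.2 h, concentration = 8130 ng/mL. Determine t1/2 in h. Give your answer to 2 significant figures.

9.8 h

k = ln(C₁/C₂) / (t₂ − t₁) = ln(13700/8130) / (11.2 − 3.81)
  = 0.5218 / 7.390 = 0.07061 h⁻¹
t½ = ln2 / k = 0.693147 / 0.07061 = 9.817 h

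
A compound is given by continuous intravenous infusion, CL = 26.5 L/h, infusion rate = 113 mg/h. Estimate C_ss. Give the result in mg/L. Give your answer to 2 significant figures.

At steady state Css = R₀ / CL = 113 / 26.50 = 4.264 mg/L

4.3 mg/L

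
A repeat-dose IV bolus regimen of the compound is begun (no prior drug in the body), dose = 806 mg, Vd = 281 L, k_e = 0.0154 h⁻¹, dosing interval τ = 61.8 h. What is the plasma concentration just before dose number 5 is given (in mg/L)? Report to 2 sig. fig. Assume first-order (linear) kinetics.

1.8 mg/L

C₀ per dose = Dose / Vd = 806 / 281 = 2.868 mg/L
Fraction remaining after one interval: r = e^(−kτ) = e^(−0.01540 × 61.8) = 0.3861
Before dose 5, 4 doses have been given (aged 1τ, 2τ, 3τ, 4τ).
C_trough = C₀ × (r + r² + … + r^4) = C₀ × r(1−r^4)/(1−r)
        = 2.868 × 0.3861 × (1 − 0.02222) / (1 − 0.3861) = 1.764 mg/L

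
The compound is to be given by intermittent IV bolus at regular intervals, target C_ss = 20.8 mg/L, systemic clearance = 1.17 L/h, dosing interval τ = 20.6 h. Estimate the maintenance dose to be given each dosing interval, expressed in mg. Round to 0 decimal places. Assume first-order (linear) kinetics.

At steady state, Dose/τ = Css × CL.
Dose = Css × CL × τ = 20.8 × 1.170 × 20.6 = 501.3 mg

501 mg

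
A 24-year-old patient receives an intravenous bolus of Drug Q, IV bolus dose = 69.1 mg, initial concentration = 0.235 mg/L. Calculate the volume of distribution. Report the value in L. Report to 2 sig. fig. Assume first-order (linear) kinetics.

290 L

Vd = Dose / C₀ = 69.10 / 0.235 = 294.0 L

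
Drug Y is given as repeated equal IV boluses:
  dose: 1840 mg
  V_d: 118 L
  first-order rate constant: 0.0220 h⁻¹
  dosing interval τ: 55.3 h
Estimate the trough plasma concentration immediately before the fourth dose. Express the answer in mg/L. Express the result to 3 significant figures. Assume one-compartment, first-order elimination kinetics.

C₀ per dose = Dose / Vd = 1840 / 118 = 15.59 mg/L
Fraction remaining after one interval: r = e^(−kτ) = e^(−0.02200 × 55.3) = 0.2962
Before dose 4, 3 doses have been given (aged 1τ, 2τ, 3τ).
C_trough = C₀ × (r + r² + … + r^3) = C₀ × r(1−r^3)/(1−r)
        = 15.59 × 0.2962 × (1 − 0.02599) / (1 − 0.2962) = 6.391 mg/L

6.39 mg/L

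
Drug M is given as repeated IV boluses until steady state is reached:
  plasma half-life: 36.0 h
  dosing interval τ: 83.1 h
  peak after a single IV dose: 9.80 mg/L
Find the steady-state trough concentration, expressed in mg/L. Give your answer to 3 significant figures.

2.48 mg/L

k = ln2 / t½ = 0.693147 / 36.0 = 0.01925 h⁻¹
e^(−kτ) = e^(−0.01925 × 83.1) = 0.2020
Accumulation ratio R = 1 / (1 − e^(−kτ)) = 1 / (1 − 0.2020) = 1.253
Steady-state trough = C₀ × R × e^(−kτ) = 9.80 × 1.253 × 0.2020 = 2.480 mg/L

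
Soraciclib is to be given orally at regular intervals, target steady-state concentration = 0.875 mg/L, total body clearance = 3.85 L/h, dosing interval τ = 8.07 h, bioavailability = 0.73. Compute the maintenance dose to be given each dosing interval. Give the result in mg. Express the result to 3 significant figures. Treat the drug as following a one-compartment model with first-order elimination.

37.2 mg

At steady state, F × (Dose/τ) = Css × CL.
Dose = Css × CL × τ / F = 0.875 × 3.850 × 8.07 / 0.73 = 37.24 mg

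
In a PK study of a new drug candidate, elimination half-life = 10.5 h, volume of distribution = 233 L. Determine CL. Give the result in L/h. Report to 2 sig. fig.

k = ln2 / t½ = 0.693147 / 10.5 = 0.06601 h⁻¹
CL = k × Vd = 0.06601 × 233 = 15.38 L/h

15 L/h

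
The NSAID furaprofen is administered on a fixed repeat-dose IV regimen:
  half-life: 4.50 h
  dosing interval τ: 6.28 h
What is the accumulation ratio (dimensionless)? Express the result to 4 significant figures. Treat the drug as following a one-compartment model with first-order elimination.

1.613

k = ln2 / t½ = 0.693147 / 4.50 = 0.1540 h⁻¹
e^(−kτ) = e^(−0.1540 × 6.28) = 0.3802
Accumulation ratio R = 1 / (1 − e^(−kτ)) = 1 / (1 − 0.3802) = 1.613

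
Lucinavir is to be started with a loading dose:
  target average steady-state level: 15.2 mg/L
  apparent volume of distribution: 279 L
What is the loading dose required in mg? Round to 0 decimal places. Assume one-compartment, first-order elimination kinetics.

LD = Css × Vd = 15.2 × 279 = 4241 mg

4241 mg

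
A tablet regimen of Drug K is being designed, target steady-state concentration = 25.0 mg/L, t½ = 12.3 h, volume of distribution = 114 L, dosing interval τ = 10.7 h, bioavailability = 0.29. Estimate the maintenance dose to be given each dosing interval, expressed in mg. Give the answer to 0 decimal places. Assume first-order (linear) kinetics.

5926 mg

k = ln2 / t½ = 0.693147 / 12.3 = 0.05635 h⁻¹
CL = k × Vd = 0.05635 × 114 = 6.424 L/h
At steady state, F × (Dose/τ) = Css × CL.
Dose = Css × CL × τ / F = 25.0 × 6.424 × 10.7 / 0.29 = 5926 mg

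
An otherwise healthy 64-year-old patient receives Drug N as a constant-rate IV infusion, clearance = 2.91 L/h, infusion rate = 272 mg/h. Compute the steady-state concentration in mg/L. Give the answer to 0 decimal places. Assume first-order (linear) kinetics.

93 mg/L

At steady state Css = R₀ / CL = 272 / 2.910 = 93.47 mg/L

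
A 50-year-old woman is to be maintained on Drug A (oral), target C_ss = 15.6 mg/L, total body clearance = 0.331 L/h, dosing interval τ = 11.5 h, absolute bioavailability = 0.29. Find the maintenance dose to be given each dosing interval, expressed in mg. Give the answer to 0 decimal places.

205 mg

At steady state, F × (Dose/τ) = Css × CL.
Dose = Css × CL × τ / F = 15.6 × 0.3310 × 11.5 / 0.29 = 204.8 mg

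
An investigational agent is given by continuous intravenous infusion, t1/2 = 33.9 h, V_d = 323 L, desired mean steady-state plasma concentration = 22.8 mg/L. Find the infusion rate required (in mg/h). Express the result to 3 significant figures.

151 mg/h

k = ln2 / t½ = 0.693147 / 33.9 = 0.02045 h⁻¹
CL = k × Vd = 0.02045 × 323 = 6.605 L/h
At steady state, infusion rate R₀ = Css × CL = 22.8 × 6.605 = 150.6 mg/h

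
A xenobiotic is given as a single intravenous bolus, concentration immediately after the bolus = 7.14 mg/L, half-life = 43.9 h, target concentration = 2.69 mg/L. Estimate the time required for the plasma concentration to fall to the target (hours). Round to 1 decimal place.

61.8 h

k = ln2 / t½ = 0.693147 / 43.9 = 0.01579 h⁻¹
t = ln(C₀ / C) / k = ln(7.140 / 2.69) / 0.01579
  = ln(2.654) / 0.01579 = 0.9761 / 0.01579 = 61.82 h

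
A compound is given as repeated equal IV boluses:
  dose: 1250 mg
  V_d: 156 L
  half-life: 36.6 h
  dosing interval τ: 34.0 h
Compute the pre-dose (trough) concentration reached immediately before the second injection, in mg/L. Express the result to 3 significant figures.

4.21 mg/L

C₀ per dose = Dose / Vd = 1250 / 156 = 8.013 mg/L
k = ln2 / t½ = 0.693147 / 36.6 = 0.01894 h⁻¹
Fraction remaining after one interval: r = e^(−kτ) = e^(−0.01894 × 34.0) = 0.5252
Before dose 2, 1 dose has been given (aged 1τ).
C_trough = C₀ × r = 8.013 × 0.5252 = 4.208 mg/L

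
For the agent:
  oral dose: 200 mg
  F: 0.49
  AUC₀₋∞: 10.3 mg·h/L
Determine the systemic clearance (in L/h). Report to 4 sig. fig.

CL = F·Dose / AUC = 0.49 × 200 / 10.3 = 9.515 L/h

9.515 L/h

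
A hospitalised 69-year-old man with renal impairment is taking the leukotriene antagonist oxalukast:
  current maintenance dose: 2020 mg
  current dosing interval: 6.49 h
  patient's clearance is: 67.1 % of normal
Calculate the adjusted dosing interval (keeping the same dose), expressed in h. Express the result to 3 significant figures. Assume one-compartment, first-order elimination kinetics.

To keep the same average steady-state level, dosing rate must scale with clearance.
CL ratio = 67.1 / 100 = 0.6710
New interval (same dose) = 6.49 / 0.6710 = 9.672 h

9.67 h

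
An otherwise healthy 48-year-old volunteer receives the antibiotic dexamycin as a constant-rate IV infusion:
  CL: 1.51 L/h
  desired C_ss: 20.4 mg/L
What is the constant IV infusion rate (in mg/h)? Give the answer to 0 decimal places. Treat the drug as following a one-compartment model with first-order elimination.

31 mg/h

At steady state, infusion rate R₀ = Css × CL = 20.4 × 1.510 = 30.80 mg/h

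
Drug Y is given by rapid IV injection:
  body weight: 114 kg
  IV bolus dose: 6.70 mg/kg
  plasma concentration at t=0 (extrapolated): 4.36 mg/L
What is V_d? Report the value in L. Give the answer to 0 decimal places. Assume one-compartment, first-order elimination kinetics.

175 L

Dose = 6.70 × 114 = 763.8 mg
Vd = Dose / C₀ = 763.8 / 4.36 = 175.2 L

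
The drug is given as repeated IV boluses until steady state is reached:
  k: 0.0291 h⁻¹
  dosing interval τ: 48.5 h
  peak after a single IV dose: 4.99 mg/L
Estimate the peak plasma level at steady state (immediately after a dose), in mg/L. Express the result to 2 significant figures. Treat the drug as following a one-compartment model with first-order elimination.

e^(−kτ) = e^(−0.02910 × 48.5) = 0.2438
Accumulation ratio R = 1 / (1 − e^(−kτ)) = 1 / (1 − 0.2438) = 1.322
Steady-state peak = C₀ × R = 4.99 × 1.322 = 6.597 mg/L

6.6 mg/L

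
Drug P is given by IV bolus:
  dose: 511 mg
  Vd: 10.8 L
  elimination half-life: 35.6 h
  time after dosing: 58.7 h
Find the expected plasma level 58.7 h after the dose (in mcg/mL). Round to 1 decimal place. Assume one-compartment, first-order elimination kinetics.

C₀ = Dose / Vd = 511.0 / 10.8 = 47.31 mg/L
k = ln2 / t½ = 0.693147 / 35.6 = 0.01947 h⁻¹
C = C₀ · e^(−k·t) = 47.31 × e^(−0.01947 × 58.7)
  = 47.31 × 0.3189 = 15.09 mg/L
(15.09 mg/L = 15.09 mcg/mL)

15.1 mcg/mL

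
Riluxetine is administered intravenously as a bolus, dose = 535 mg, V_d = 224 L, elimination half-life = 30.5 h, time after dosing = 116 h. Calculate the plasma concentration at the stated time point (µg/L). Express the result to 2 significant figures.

170 µg/L

C₀ = Dose / Vd = 535.0 / 224 = 2.388 mg/L
k = ln2 / t½ = 0.693147 / 30.5 = 0.02273 h⁻¹
C = C₀ · e^(−k·t) = 2.388 × e^(−0.02273 × 116)
  = 2.388 × 0.07160 = 0.1710 mg/L
Convert: 0.1710 mg/L × 1000 = 171.0 µg/L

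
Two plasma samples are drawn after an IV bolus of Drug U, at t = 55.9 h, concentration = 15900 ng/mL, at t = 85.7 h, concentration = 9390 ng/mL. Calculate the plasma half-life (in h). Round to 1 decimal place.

k = ln(C₁/C₂) / (t₂ − t₁) = ln(15900/9390) / (85.7 − 55.9)
  = 0.5267 / 29.80 = 0.01767 h⁻¹
t½ = ln2 / k = 0.693147 / 0.01767 = 39.23 h

39.2 h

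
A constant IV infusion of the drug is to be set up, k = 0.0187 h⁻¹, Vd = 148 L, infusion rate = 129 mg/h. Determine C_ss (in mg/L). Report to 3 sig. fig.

46.6 mg/L

CL = k × Vd = 0.01870 × 148 = 2.768 L/h
At steady state Css = R₀ / CL = 129 / 2.768 = 46.60 mg/L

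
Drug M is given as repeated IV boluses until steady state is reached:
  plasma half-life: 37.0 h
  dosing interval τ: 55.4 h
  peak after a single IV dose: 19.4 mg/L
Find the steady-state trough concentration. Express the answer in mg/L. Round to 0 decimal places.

11 mg/L

k = ln2 / t½ = 0.693147 / 37.0 = 0.01873 h⁻¹
e^(−kτ) = e^(−0.01873 × 55.4) = 0.3543
Accumulation ratio R = 1 / (1 − e^(−kτ)) = 1 / (1 − 0.3543) = 1.549
Steady-state trough = C₀ × R × e^(−kτ) = 19.4 × 1.549 × 0.3543 = 10.65 mg/L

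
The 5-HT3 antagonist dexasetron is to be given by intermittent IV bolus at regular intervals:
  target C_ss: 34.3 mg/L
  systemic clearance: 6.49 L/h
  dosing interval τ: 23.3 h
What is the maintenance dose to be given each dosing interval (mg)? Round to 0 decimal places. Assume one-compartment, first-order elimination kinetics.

At steady state, Dose/τ = Css × CL.
Dose = Css × CL × τ = 34.3 × 6.490 × 23.3 = 5187 mg

5187 mg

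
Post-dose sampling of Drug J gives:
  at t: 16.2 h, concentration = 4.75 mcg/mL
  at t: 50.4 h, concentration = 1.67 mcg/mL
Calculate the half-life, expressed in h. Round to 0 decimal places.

23 h

k = ln(C₁/C₂) / (t₂ − t₁) = ln(4.75/1.67) / (50.4 − 16.2)
  = 1.045 / 34.20 = 0.03056 h⁻¹
t½ = ln2 / k = 0.693147 / 0.03056 = 22.68 h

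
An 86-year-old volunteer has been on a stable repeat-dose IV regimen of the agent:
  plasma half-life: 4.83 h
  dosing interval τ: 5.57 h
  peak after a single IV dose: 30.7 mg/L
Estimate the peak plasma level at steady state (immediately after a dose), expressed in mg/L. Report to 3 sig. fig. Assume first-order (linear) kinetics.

k = ln2 / t½ = 0.693147 / 4.83 = 0.1435 h⁻¹
e^(−kτ) = e^(−0.1435 × 5.57) = 0.4496
Accumulation ratio R = 1 / (1 − e^(−kτ)) = 1 / (1 − 0.4496) = 1.817
Steady-state peak = C₀ × R = 30.7 × 1.817 = 55.78 mg/L

55.8 mg/L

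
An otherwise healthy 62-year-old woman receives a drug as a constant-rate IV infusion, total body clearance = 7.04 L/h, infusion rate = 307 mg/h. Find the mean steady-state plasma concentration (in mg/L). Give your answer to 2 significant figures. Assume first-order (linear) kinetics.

At steady state Css = R₀ / CL = 307 / 7.040 = 43.61 mg/L

44 mg/L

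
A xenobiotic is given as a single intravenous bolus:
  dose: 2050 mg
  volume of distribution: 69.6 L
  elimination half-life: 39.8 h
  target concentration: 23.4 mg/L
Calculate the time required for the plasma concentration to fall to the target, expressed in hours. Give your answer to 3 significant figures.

C₀ = Dose / Vd = 2050 / 69.6 = 29.45 mg/L
k = ln2 / t½ = 0.693147 / 39.8 = 0.01742 h⁻¹
t = ln(C₀ / C) / k = ln(29.45 / 23.4) / 0.01742
  = ln(1.259) / 0.01742 = 0.2303 / 0.01742 = 13.22 h

13.2 h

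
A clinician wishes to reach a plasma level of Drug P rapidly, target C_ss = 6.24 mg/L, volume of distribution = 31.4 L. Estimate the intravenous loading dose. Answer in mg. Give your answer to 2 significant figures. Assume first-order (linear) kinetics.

LD = Css × Vd = 6.24 × 31.4 = 195.9 mg

200 mg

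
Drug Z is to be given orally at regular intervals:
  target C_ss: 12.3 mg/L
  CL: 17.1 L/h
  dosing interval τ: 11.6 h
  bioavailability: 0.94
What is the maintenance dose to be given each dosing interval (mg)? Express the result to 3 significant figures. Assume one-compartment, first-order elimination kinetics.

2600 mg

At steady state, F × (Dose/τ) = Css × CL.
Dose = Css × CL × τ / F = 12.3 × 17.10 × 11.6 / 0.94 = 2596 mg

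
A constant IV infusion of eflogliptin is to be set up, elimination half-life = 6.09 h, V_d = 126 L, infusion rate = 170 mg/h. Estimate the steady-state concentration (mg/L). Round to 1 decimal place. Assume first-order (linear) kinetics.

11.9 mg/L

k = ln2 / t½ = 0.693147 / 6.09 = 0.1138 h⁻¹
CL = k × Vd = 0.1138 × 126 = 14.34 L/h
At steady state Css = R₀ / CL = 170 / 14.34 = 11.85 mg/L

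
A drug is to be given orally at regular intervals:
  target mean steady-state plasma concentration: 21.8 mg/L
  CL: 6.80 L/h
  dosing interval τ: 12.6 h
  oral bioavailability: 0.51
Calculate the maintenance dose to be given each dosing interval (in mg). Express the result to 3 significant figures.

At steady state, F × (Dose/τ) = Css × CL.
Dose = Css × CL × τ / F = 21.8 × 6.800 × 12.6 / 0.51 = 3662 mg

3660 mg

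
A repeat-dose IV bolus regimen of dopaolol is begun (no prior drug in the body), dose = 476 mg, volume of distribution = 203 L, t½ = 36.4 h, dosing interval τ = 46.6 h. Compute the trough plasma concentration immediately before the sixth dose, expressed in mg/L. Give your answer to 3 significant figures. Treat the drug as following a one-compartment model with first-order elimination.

C₀ per dose = Dose / Vd = 476 / 203 = 2.345 mg/L
k = ln2 / t½ = 0.693147 / 36.4 = 0.01904 h⁻¹
Fraction remaining after one interval: r = e^(−kτ) = e^(−0.01904 × 46.6) = 0.4118
Before dose 6, 5 doses have been given (aged 1τ, 2τ, 3τ, 4τ, 5τ).
C_trough = C₀ × (r + r² + … + r^5) = C₀ × r(1−r^5)/(1−r)
        = 2.345 × 0.4118 × (1 − 0.01184) / (1 − 0.4118) = 1.622 mg/L

1.62 mg/L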